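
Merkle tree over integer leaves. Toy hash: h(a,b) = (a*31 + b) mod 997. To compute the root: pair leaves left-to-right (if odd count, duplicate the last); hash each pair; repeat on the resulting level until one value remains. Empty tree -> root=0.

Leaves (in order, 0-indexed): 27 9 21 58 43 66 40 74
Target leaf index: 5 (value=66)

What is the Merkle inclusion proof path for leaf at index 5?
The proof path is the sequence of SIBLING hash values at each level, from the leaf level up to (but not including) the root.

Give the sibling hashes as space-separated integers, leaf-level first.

L0 (leaves): [27, 9, 21, 58, 43, 66, 40, 74], target index=5
L1: h(27,9)=(27*31+9)%997=846 [pair 0] h(21,58)=(21*31+58)%997=709 [pair 1] h(43,66)=(43*31+66)%997=402 [pair 2] h(40,74)=(40*31+74)%997=317 [pair 3] -> [846, 709, 402, 317]
  Sibling for proof at L0: 43
L2: h(846,709)=(846*31+709)%997=16 [pair 0] h(402,317)=(402*31+317)%997=815 [pair 1] -> [16, 815]
  Sibling for proof at L1: 317
L3: h(16,815)=(16*31+815)%997=314 [pair 0] -> [314]
  Sibling for proof at L2: 16
Root: 314
Proof path (sibling hashes from leaf to root): [43, 317, 16]

Answer: 43 317 16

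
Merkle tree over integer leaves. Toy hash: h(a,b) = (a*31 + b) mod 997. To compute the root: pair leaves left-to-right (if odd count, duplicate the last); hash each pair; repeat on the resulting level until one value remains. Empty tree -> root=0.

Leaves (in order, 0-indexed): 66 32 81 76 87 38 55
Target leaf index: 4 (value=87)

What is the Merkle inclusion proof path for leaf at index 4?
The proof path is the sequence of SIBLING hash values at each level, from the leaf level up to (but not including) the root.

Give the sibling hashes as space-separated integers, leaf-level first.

L0 (leaves): [66, 32, 81, 76, 87, 38, 55], target index=4
L1: h(66,32)=(66*31+32)%997=84 [pair 0] h(81,76)=(81*31+76)%997=593 [pair 1] h(87,38)=(87*31+38)%997=741 [pair 2] h(55,55)=(55*31+55)%997=763 [pair 3] -> [84, 593, 741, 763]
  Sibling for proof at L0: 38
L2: h(84,593)=(84*31+593)%997=206 [pair 0] h(741,763)=(741*31+763)%997=803 [pair 1] -> [206, 803]
  Sibling for proof at L1: 763
L3: h(206,803)=(206*31+803)%997=210 [pair 0] -> [210]
  Sibling for proof at L2: 206
Root: 210
Proof path (sibling hashes from leaf to root): [38, 763, 206]

Answer: 38 763 206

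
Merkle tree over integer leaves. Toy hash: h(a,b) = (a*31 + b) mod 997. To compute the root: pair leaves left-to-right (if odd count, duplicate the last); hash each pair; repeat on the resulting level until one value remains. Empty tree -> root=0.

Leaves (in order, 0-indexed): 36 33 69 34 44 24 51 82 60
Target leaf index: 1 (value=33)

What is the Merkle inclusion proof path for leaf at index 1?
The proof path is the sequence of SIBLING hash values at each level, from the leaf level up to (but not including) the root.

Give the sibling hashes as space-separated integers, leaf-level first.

L0 (leaves): [36, 33, 69, 34, 44, 24, 51, 82, 60], target index=1
L1: h(36,33)=(36*31+33)%997=152 [pair 0] h(69,34)=(69*31+34)%997=179 [pair 1] h(44,24)=(44*31+24)%997=391 [pair 2] h(51,82)=(51*31+82)%997=666 [pair 3] h(60,60)=(60*31+60)%997=923 [pair 4] -> [152, 179, 391, 666, 923]
  Sibling for proof at L0: 36
L2: h(152,179)=(152*31+179)%997=903 [pair 0] h(391,666)=(391*31+666)%997=823 [pair 1] h(923,923)=(923*31+923)%997=623 [pair 2] -> [903, 823, 623]
  Sibling for proof at L1: 179
L3: h(903,823)=(903*31+823)%997=900 [pair 0] h(623,623)=(623*31+623)%997=993 [pair 1] -> [900, 993]
  Sibling for proof at L2: 823
L4: h(900,993)=(900*31+993)%997=977 [pair 0] -> [977]
  Sibling for proof at L3: 993
Root: 977
Proof path (sibling hashes from leaf to root): [36, 179, 823, 993]

Answer: 36 179 823 993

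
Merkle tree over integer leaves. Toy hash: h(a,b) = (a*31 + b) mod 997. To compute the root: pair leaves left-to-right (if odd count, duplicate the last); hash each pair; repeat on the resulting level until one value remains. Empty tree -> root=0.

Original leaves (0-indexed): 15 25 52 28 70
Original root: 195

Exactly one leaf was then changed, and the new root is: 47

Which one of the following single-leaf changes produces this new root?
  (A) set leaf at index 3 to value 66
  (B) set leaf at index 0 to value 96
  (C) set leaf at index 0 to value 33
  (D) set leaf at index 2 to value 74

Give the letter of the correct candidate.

Original leaves: [15, 25, 52, 28, 70]
Target new root: 47
Try each candidate change and compute the resulting root:
Candidate A: set leaf[3] = 66 -> leaves = [15, 25, 52, 66, 70]
  L0: [15, 25, 52, 66, 70]
  L1: h(15,25)=(15*31+25)%997=490 h(52,66)=(52*31+66)%997=681 h(70,70)=(70*31+70)%997=246 -> [490, 681, 246]
  L2: h(490,681)=(490*31+681)%997=916 h(246,246)=(246*31+246)%997=893 -> [916, 893]
  L3: h(916,893)=(916*31+893)%997=376 -> [376]
  root = 376 != target 47
Candidate B: set leaf[0] = 96 -> leaves = [96, 25, 52, 28, 70]
  L0: [96, 25, 52, 28, 70]
  L1: h(96,25)=(96*31+25)%997=10 h(52,28)=(52*31+28)%997=643 h(70,70)=(70*31+70)%997=246 -> [10, 643, 246]
  L2: h(10,643)=(10*31+643)%997=953 h(246,246)=(246*31+246)%997=893 -> [953, 893]
  L3: h(953,893)=(953*31+893)%997=526 -> [526]
  root = 526 != target 47
Candidate C: set leaf[0] = 33 -> leaves = [33, 25, 52, 28, 70]
  L0: [33, 25, 52, 28, 70]
  L1: h(33,25)=(33*31+25)%997=51 h(52,28)=(52*31+28)%997=643 h(70,70)=(70*31+70)%997=246 -> [51, 643, 246]
  L2: h(51,643)=(51*31+643)%997=230 h(246,246)=(246*31+246)%997=893 -> [230, 893]
  L3: h(230,893)=(230*31+893)%997=47 -> [47]
  root = 47 == target 47  ** MATCH **
Candidate D: set leaf[2] = 74 -> leaves = [15, 25, 74, 28, 70]
  L0: [15, 25, 74, 28, 70]
  L1: h(15,25)=(15*31+25)%997=490 h(74,28)=(74*31+28)%997=328 h(70,70)=(70*31+70)%997=246 -> [490, 328, 246]
  L2: h(490,328)=(490*31+328)%997=563 h(246,246)=(246*31+246)%997=893 -> [563, 893]
  L3: h(563,893)=(563*31+893)%997=400 -> [400]
  root = 400 != target 47
Candidate C produces the target root.

Answer: C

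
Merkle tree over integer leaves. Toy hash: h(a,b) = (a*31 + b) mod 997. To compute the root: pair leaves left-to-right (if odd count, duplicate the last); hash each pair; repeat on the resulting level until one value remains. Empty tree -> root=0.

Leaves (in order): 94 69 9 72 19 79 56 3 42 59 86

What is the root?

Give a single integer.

L0: [94, 69, 9, 72, 19, 79, 56, 3, 42, 59, 86]
L1: h(94,69)=(94*31+69)%997=989 h(9,72)=(9*31+72)%997=351 h(19,79)=(19*31+79)%997=668 h(56,3)=(56*31+3)%997=742 h(42,59)=(42*31+59)%997=364 h(86,86)=(86*31+86)%997=758 -> [989, 351, 668, 742, 364, 758]
L2: h(989,351)=(989*31+351)%997=103 h(668,742)=(668*31+742)%997=513 h(364,758)=(364*31+758)%997=78 -> [103, 513, 78]
L3: h(103,513)=(103*31+513)%997=715 h(78,78)=(78*31+78)%997=502 -> [715, 502]
L4: h(715,502)=(715*31+502)%997=733 -> [733]

Answer: 733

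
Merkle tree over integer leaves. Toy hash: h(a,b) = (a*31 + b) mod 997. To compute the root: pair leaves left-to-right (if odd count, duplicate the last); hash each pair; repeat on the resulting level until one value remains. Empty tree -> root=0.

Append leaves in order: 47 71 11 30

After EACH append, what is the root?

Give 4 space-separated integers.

After append 47 (leaves=[47]):
  L0: [47]
  root=47
After append 71 (leaves=[47, 71]):
  L0: [47, 71]
  L1: h(47,71)=(47*31+71)%997=531 -> [531]
  root=531
After append 11 (leaves=[47, 71, 11]):
  L0: [47, 71, 11]
  L1: h(47,71)=(47*31+71)%997=531 h(11,11)=(11*31+11)%997=352 -> [531, 352]
  L2: h(531,352)=(531*31+352)%997=861 -> [861]
  root=861
After append 30 (leaves=[47, 71, 11, 30]):
  L0: [47, 71, 11, 30]
  L1: h(47,71)=(47*31+71)%997=531 h(11,30)=(11*31+30)%997=371 -> [531, 371]
  L2: h(531,371)=(531*31+371)%997=880 -> [880]
  root=880

Answer: 47 531 861 880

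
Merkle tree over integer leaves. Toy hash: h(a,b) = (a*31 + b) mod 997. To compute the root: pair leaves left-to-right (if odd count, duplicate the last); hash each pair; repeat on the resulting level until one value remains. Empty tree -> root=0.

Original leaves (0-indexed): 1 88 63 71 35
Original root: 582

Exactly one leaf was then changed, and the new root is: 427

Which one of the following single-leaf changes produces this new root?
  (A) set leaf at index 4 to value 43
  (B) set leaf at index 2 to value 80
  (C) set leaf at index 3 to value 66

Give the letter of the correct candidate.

Answer: C

Derivation:
Original leaves: [1, 88, 63, 71, 35]
Target new root: 427
Try each candidate change and compute the resulting root:
Candidate A: set leaf[4] = 43 -> leaves = [1, 88, 63, 71, 43]
  L0: [1, 88, 63, 71, 43]
  L1: h(1,88)=(1*31+88)%997=119 h(63,71)=(63*31+71)%997=30 h(43,43)=(43*31+43)%997=379 -> [119, 30, 379]
  L2: h(119,30)=(119*31+30)%997=728 h(379,379)=(379*31+379)%997=164 -> [728, 164]
  L3: h(728,164)=(728*31+164)%997=798 -> [798]
  root = 798 != target 427
Candidate B: set leaf[2] = 80 -> leaves = [1, 88, 80, 71, 35]
  L0: [1, 88, 80, 71, 35]
  L1: h(1,88)=(1*31+88)%997=119 h(80,71)=(80*31+71)%997=557 h(35,35)=(35*31+35)%997=123 -> [119, 557, 123]
  L2: h(119,557)=(119*31+557)%997=258 h(123,123)=(123*31+123)%997=945 -> [258, 945]
  L3: h(258,945)=(258*31+945)%997=967 -> [967]
  root = 967 != target 427
Candidate C: set leaf[3] = 66 -> leaves = [1, 88, 63, 66, 35]
  L0: [1, 88, 63, 66, 35]
  L1: h(1,88)=(1*31+88)%997=119 h(63,66)=(63*31+66)%997=25 h(35,35)=(35*31+35)%997=123 -> [119, 25, 123]
  L2: h(119,25)=(119*31+25)%997=723 h(123,123)=(123*31+123)%997=945 -> [723, 945]
  L3: h(723,945)=(723*31+945)%997=427 -> [427]
  root = 427 == target 427  ** MATCH **
Candidate C produces the target root.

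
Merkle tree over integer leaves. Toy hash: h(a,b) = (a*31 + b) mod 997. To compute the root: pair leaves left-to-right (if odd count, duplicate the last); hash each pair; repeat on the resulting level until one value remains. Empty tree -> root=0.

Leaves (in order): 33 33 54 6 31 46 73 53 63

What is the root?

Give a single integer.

L0: [33, 33, 54, 6, 31, 46, 73, 53, 63]
L1: h(33,33)=(33*31+33)%997=59 h(54,6)=(54*31+6)%997=683 h(31,46)=(31*31+46)%997=10 h(73,53)=(73*31+53)%997=322 h(63,63)=(63*31+63)%997=22 -> [59, 683, 10, 322, 22]
L2: h(59,683)=(59*31+683)%997=518 h(10,322)=(10*31+322)%997=632 h(22,22)=(22*31+22)%997=704 -> [518, 632, 704]
L3: h(518,632)=(518*31+632)%997=738 h(704,704)=(704*31+704)%997=594 -> [738, 594]
L4: h(738,594)=(738*31+594)%997=541 -> [541]

Answer: 541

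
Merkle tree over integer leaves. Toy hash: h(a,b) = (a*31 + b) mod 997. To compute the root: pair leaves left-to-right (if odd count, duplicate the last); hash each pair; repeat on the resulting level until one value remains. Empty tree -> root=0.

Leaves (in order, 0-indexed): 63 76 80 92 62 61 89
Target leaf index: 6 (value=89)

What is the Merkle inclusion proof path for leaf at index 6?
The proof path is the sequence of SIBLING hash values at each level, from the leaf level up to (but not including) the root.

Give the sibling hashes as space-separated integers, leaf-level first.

L0 (leaves): [63, 76, 80, 92, 62, 61, 89], target index=6
L1: h(63,76)=(63*31+76)%997=35 [pair 0] h(80,92)=(80*31+92)%997=578 [pair 1] h(62,61)=(62*31+61)%997=986 [pair 2] h(89,89)=(89*31+89)%997=854 [pair 3] -> [35, 578, 986, 854]
  Sibling for proof at L0: 89
L2: h(35,578)=(35*31+578)%997=666 [pair 0] h(986,854)=(986*31+854)%997=513 [pair 1] -> [666, 513]
  Sibling for proof at L1: 986
L3: h(666,513)=(666*31+513)%997=222 [pair 0] -> [222]
  Sibling for proof at L2: 666
Root: 222
Proof path (sibling hashes from leaf to root): [89, 986, 666]

Answer: 89 986 666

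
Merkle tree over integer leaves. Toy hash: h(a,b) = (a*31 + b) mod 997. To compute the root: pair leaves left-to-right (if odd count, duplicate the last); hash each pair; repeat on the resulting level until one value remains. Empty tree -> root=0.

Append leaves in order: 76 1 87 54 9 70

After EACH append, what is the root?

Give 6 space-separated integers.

Answer: 76 363 79 46 672 630

Derivation:
After append 76 (leaves=[76]):
  L0: [76]
  root=76
After append 1 (leaves=[76, 1]):
  L0: [76, 1]
  L1: h(76,1)=(76*31+1)%997=363 -> [363]
  root=363
After append 87 (leaves=[76, 1, 87]):
  L0: [76, 1, 87]
  L1: h(76,1)=(76*31+1)%997=363 h(87,87)=(87*31+87)%997=790 -> [363, 790]
  L2: h(363,790)=(363*31+790)%997=79 -> [79]
  root=79
After append 54 (leaves=[76, 1, 87, 54]):
  L0: [76, 1, 87, 54]
  L1: h(76,1)=(76*31+1)%997=363 h(87,54)=(87*31+54)%997=757 -> [363, 757]
  L2: h(363,757)=(363*31+757)%997=46 -> [46]
  root=46
After append 9 (leaves=[76, 1, 87, 54, 9]):
  L0: [76, 1, 87, 54, 9]
  L1: h(76,1)=(76*31+1)%997=363 h(87,54)=(87*31+54)%997=757 h(9,9)=(9*31+9)%997=288 -> [363, 757, 288]
  L2: h(363,757)=(363*31+757)%997=46 h(288,288)=(288*31+288)%997=243 -> [46, 243]
  L3: h(46,243)=(46*31+243)%997=672 -> [672]
  root=672
After append 70 (leaves=[76, 1, 87, 54, 9, 70]):
  L0: [76, 1, 87, 54, 9, 70]
  L1: h(76,1)=(76*31+1)%997=363 h(87,54)=(87*31+54)%997=757 h(9,70)=(9*31+70)%997=349 -> [363, 757, 349]
  L2: h(363,757)=(363*31+757)%997=46 h(349,349)=(349*31+349)%997=201 -> [46, 201]
  L3: h(46,201)=(46*31+201)%997=630 -> [630]
  root=630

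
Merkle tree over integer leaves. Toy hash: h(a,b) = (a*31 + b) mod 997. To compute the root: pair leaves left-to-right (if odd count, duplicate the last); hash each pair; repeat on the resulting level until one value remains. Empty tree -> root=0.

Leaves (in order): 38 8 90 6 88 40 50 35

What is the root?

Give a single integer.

L0: [38, 8, 90, 6, 88, 40, 50, 35]
L1: h(38,8)=(38*31+8)%997=189 h(90,6)=(90*31+6)%997=802 h(88,40)=(88*31+40)%997=774 h(50,35)=(50*31+35)%997=588 -> [189, 802, 774, 588]
L2: h(189,802)=(189*31+802)%997=679 h(774,588)=(774*31+588)%997=654 -> [679, 654]
L3: h(679,654)=(679*31+654)%997=766 -> [766]

Answer: 766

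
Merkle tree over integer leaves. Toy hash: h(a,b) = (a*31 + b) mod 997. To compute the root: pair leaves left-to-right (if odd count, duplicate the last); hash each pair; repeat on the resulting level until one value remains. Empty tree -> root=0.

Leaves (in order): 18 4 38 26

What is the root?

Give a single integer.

Answer: 680

Derivation:
L0: [18, 4, 38, 26]
L1: h(18,4)=(18*31+4)%997=562 h(38,26)=(38*31+26)%997=207 -> [562, 207]
L2: h(562,207)=(562*31+207)%997=680 -> [680]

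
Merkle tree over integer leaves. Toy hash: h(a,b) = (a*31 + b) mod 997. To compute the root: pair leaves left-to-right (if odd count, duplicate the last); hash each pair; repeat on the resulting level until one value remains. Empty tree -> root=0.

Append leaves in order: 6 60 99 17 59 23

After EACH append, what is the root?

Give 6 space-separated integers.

Answer: 6 246 824 742 667 512

Derivation:
After append 6 (leaves=[6]):
  L0: [6]
  root=6
After append 60 (leaves=[6, 60]):
  L0: [6, 60]
  L1: h(6,60)=(6*31+60)%997=246 -> [246]
  root=246
After append 99 (leaves=[6, 60, 99]):
  L0: [6, 60, 99]
  L1: h(6,60)=(6*31+60)%997=246 h(99,99)=(99*31+99)%997=177 -> [246, 177]
  L2: h(246,177)=(246*31+177)%997=824 -> [824]
  root=824
After append 17 (leaves=[6, 60, 99, 17]):
  L0: [6, 60, 99, 17]
  L1: h(6,60)=(6*31+60)%997=246 h(99,17)=(99*31+17)%997=95 -> [246, 95]
  L2: h(246,95)=(246*31+95)%997=742 -> [742]
  root=742
After append 59 (leaves=[6, 60, 99, 17, 59]):
  L0: [6, 60, 99, 17, 59]
  L1: h(6,60)=(6*31+60)%997=246 h(99,17)=(99*31+17)%997=95 h(59,59)=(59*31+59)%997=891 -> [246, 95, 891]
  L2: h(246,95)=(246*31+95)%997=742 h(891,891)=(891*31+891)%997=596 -> [742, 596]
  L3: h(742,596)=(742*31+596)%997=667 -> [667]
  root=667
After append 23 (leaves=[6, 60, 99, 17, 59, 23]):
  L0: [6, 60, 99, 17, 59, 23]
  L1: h(6,60)=(6*31+60)%997=246 h(99,17)=(99*31+17)%997=95 h(59,23)=(59*31+23)%997=855 -> [246, 95, 855]
  L2: h(246,95)=(246*31+95)%997=742 h(855,855)=(855*31+855)%997=441 -> [742, 441]
  L3: h(742,441)=(742*31+441)%997=512 -> [512]
  root=512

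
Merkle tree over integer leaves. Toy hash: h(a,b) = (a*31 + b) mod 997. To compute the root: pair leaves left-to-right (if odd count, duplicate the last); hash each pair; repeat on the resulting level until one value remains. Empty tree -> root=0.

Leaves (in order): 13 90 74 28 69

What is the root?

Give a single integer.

L0: [13, 90, 74, 28, 69]
L1: h(13,90)=(13*31+90)%997=493 h(74,28)=(74*31+28)%997=328 h(69,69)=(69*31+69)%997=214 -> [493, 328, 214]
L2: h(493,328)=(493*31+328)%997=656 h(214,214)=(214*31+214)%997=866 -> [656, 866]
L3: h(656,866)=(656*31+866)%997=265 -> [265]

Answer: 265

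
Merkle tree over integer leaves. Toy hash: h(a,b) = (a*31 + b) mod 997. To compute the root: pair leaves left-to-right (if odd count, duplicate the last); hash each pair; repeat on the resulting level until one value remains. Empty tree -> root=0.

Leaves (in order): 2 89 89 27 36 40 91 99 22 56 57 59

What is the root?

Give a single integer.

L0: [2, 89, 89, 27, 36, 40, 91, 99, 22, 56, 57, 59]
L1: h(2,89)=(2*31+89)%997=151 h(89,27)=(89*31+27)%997=792 h(36,40)=(36*31+40)%997=159 h(91,99)=(91*31+99)%997=926 h(22,56)=(22*31+56)%997=738 h(57,59)=(57*31+59)%997=829 -> [151, 792, 159, 926, 738, 829]
L2: h(151,792)=(151*31+792)%997=488 h(159,926)=(159*31+926)%997=870 h(738,829)=(738*31+829)%997=776 -> [488, 870, 776]
L3: h(488,870)=(488*31+870)%997=46 h(776,776)=(776*31+776)%997=904 -> [46, 904]
L4: h(46,904)=(46*31+904)%997=336 -> [336]

Answer: 336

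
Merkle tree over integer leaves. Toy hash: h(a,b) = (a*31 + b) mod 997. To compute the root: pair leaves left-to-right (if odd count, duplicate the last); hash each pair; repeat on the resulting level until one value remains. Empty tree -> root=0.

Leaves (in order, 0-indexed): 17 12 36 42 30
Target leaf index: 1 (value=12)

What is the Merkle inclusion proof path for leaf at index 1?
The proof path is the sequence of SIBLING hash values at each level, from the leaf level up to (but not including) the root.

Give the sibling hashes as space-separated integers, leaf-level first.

Answer: 17 161 810

Derivation:
L0 (leaves): [17, 12, 36, 42, 30], target index=1
L1: h(17,12)=(17*31+12)%997=539 [pair 0] h(36,42)=(36*31+42)%997=161 [pair 1] h(30,30)=(30*31+30)%997=960 [pair 2] -> [539, 161, 960]
  Sibling for proof at L0: 17
L2: h(539,161)=(539*31+161)%997=918 [pair 0] h(960,960)=(960*31+960)%997=810 [pair 1] -> [918, 810]
  Sibling for proof at L1: 161
L3: h(918,810)=(918*31+810)%997=355 [pair 0] -> [355]
  Sibling for proof at L2: 810
Root: 355
Proof path (sibling hashes from leaf to root): [17, 161, 810]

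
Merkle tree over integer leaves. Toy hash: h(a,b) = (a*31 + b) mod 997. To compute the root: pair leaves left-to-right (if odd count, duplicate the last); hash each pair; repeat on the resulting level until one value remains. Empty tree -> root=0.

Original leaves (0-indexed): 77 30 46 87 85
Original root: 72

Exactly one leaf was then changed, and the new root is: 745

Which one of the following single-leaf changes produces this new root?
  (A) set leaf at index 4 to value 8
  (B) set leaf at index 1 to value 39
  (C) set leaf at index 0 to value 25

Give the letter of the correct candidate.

Answer: B

Derivation:
Original leaves: [77, 30, 46, 87, 85]
Target new root: 745
Try each candidate change and compute the resulting root:
Candidate A: set leaf[4] = 8 -> leaves = [77, 30, 46, 87, 8]
  L0: [77, 30, 46, 87, 8]
  L1: h(77,30)=(77*31+30)%997=423 h(46,87)=(46*31+87)%997=516 h(8,8)=(8*31+8)%997=256 -> [423, 516, 256]
  L2: h(423,516)=(423*31+516)%997=668 h(256,256)=(256*31+256)%997=216 -> [668, 216]
  L3: h(668,216)=(668*31+216)%997=984 -> [984]
  root = 984 != target 745
Candidate B: set leaf[1] = 39 -> leaves = [77, 39, 46, 87, 85]
  L0: [77, 39, 46, 87, 85]
  L1: h(77,39)=(77*31+39)%997=432 h(46,87)=(46*31+87)%997=516 h(85,85)=(85*31+85)%997=726 -> [432, 516, 726]
  L2: h(432,516)=(432*31+516)%997=947 h(726,726)=(726*31+726)%997=301 -> [947, 301]
  L3: h(947,301)=(947*31+301)%997=745 -> [745]
  root = 745 == target 745  ** MATCH **
Candidate C: set leaf[0] = 25 -> leaves = [25, 30, 46, 87, 85]
  L0: [25, 30, 46, 87, 85]
  L1: h(25,30)=(25*31+30)%997=805 h(46,87)=(46*31+87)%997=516 h(85,85)=(85*31+85)%997=726 -> [805, 516, 726]
  L2: h(805,516)=(805*31+516)%997=546 h(726,726)=(726*31+726)%997=301 -> [546, 301]
  L3: h(546,301)=(546*31+301)%997=278 -> [278]
  root = 278 != target 745
Candidate B produces the target root.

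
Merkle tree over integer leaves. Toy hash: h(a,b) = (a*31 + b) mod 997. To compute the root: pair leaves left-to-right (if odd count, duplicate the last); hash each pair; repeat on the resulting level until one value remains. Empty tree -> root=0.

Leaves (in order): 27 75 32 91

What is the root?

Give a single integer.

L0: [27, 75, 32, 91]
L1: h(27,75)=(27*31+75)%997=912 h(32,91)=(32*31+91)%997=86 -> [912, 86]
L2: h(912,86)=(912*31+86)%997=442 -> [442]

Answer: 442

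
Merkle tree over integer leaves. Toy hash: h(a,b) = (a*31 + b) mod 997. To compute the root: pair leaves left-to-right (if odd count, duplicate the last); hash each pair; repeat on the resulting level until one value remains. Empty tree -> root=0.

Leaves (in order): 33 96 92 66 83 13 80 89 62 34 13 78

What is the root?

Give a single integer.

L0: [33, 96, 92, 66, 83, 13, 80, 89, 62, 34, 13, 78]
L1: h(33,96)=(33*31+96)%997=122 h(92,66)=(92*31+66)%997=924 h(83,13)=(83*31+13)%997=592 h(80,89)=(80*31+89)%997=575 h(62,34)=(62*31+34)%997=959 h(13,78)=(13*31+78)%997=481 -> [122, 924, 592, 575, 959, 481]
L2: h(122,924)=(122*31+924)%997=718 h(592,575)=(592*31+575)%997=981 h(959,481)=(959*31+481)%997=300 -> [718, 981, 300]
L3: h(718,981)=(718*31+981)%997=308 h(300,300)=(300*31+300)%997=627 -> [308, 627]
L4: h(308,627)=(308*31+627)%997=205 -> [205]

Answer: 205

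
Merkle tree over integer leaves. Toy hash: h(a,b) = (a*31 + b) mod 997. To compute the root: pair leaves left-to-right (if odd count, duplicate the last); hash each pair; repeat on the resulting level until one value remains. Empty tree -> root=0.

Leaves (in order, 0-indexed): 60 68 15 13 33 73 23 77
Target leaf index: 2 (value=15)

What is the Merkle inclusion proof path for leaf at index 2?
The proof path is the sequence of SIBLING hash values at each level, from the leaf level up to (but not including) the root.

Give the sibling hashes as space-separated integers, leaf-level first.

L0 (leaves): [60, 68, 15, 13, 33, 73, 23, 77], target index=2
L1: h(60,68)=(60*31+68)%997=931 [pair 0] h(15,13)=(15*31+13)%997=478 [pair 1] h(33,73)=(33*31+73)%997=99 [pair 2] h(23,77)=(23*31+77)%997=790 [pair 3] -> [931, 478, 99, 790]
  Sibling for proof at L0: 13
L2: h(931,478)=(931*31+478)%997=426 [pair 0] h(99,790)=(99*31+790)%997=868 [pair 1] -> [426, 868]
  Sibling for proof at L1: 931
L3: h(426,868)=(426*31+868)%997=116 [pair 0] -> [116]
  Sibling for proof at L2: 868
Root: 116
Proof path (sibling hashes from leaf to root): [13, 931, 868]

Answer: 13 931 868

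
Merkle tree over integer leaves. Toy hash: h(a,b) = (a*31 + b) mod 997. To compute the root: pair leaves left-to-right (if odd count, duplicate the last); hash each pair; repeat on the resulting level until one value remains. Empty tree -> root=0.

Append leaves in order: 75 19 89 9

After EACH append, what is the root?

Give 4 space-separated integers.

After append 75 (leaves=[75]):
  L0: [75]
  root=75
After append 19 (leaves=[75, 19]):
  L0: [75, 19]
  L1: h(75,19)=(75*31+19)%997=350 -> [350]
  root=350
After append 89 (leaves=[75, 19, 89]):
  L0: [75, 19, 89]
  L1: h(75,19)=(75*31+19)%997=350 h(89,89)=(89*31+89)%997=854 -> [350, 854]
  L2: h(350,854)=(350*31+854)%997=737 -> [737]
  root=737
After append 9 (leaves=[75, 19, 89, 9]):
  L0: [75, 19, 89, 9]
  L1: h(75,19)=(75*31+19)%997=350 h(89,9)=(89*31+9)%997=774 -> [350, 774]
  L2: h(350,774)=(350*31+774)%997=657 -> [657]
  root=657

Answer: 75 350 737 657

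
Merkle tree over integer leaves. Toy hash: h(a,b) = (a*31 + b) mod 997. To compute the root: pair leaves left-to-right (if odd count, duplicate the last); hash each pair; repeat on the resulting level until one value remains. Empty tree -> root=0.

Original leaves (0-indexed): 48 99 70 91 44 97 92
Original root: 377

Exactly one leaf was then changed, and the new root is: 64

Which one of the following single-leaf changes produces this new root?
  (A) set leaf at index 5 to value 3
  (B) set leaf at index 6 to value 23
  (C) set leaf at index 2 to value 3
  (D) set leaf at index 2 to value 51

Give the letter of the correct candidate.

Answer: D

Derivation:
Original leaves: [48, 99, 70, 91, 44, 97, 92]
Target new root: 64
Try each candidate change and compute the resulting root:
Candidate A: set leaf[5] = 3 -> leaves = [48, 99, 70, 91, 44, 3, 92]
  L0: [48, 99, 70, 91, 44, 3, 92]
  L1: h(48,99)=(48*31+99)%997=590 h(70,91)=(70*31+91)%997=267 h(44,3)=(44*31+3)%997=370 h(92,92)=(92*31+92)%997=950 -> [590, 267, 370, 950]
  L2: h(590,267)=(590*31+267)%997=611 h(370,950)=(370*31+950)%997=456 -> [611, 456]
  L3: h(611,456)=(611*31+456)%997=454 -> [454]
  root = 454 != target 64
Candidate B: set leaf[6] = 23 -> leaves = [48, 99, 70, 91, 44, 97, 23]
  L0: [48, 99, 70, 91, 44, 97, 23]
  L1: h(48,99)=(48*31+99)%997=590 h(70,91)=(70*31+91)%997=267 h(44,97)=(44*31+97)%997=464 h(23,23)=(23*31+23)%997=736 -> [590, 267, 464, 736]
  L2: h(590,267)=(590*31+267)%997=611 h(464,736)=(464*31+736)%997=165 -> [611, 165]
  L3: h(611,165)=(611*31+165)%997=163 -> [163]
  root = 163 != target 64
Candidate C: set leaf[2] = 3 -> leaves = [48, 99, 3, 91, 44, 97, 92]
  L0: [48, 99, 3, 91, 44, 97, 92]
  L1: h(48,99)=(48*31+99)%997=590 h(3,91)=(3*31+91)%997=184 h(44,97)=(44*31+97)%997=464 h(92,92)=(92*31+92)%997=950 -> [590, 184, 464, 950]
  L2: h(590,184)=(590*31+184)%997=528 h(464,950)=(464*31+950)%997=379 -> [528, 379]
  L3: h(528,379)=(528*31+379)%997=795 -> [795]
  root = 795 != target 64
Candidate D: set leaf[2] = 51 -> leaves = [48, 99, 51, 91, 44, 97, 92]
  L0: [48, 99, 51, 91, 44, 97, 92]
  L1: h(48,99)=(48*31+99)%997=590 h(51,91)=(51*31+91)%997=675 h(44,97)=(44*31+97)%997=464 h(92,92)=(92*31+92)%997=950 -> [590, 675, 464, 950]
  L2: h(590,675)=(590*31+675)%997=22 h(464,950)=(464*31+950)%997=379 -> [22, 379]
  L3: h(22,379)=(22*31+379)%997=64 -> [64]
  root = 64 == target 64  ** MATCH **
Candidate D produces the target root.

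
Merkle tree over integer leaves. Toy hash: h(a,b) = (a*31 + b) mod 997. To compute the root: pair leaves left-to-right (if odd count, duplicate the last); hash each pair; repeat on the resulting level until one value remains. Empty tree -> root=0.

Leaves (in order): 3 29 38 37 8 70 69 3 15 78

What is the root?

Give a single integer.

L0: [3, 29, 38, 37, 8, 70, 69, 3, 15, 78]
L1: h(3,29)=(3*31+29)%997=122 h(38,37)=(38*31+37)%997=218 h(8,70)=(8*31+70)%997=318 h(69,3)=(69*31+3)%997=148 h(15,78)=(15*31+78)%997=543 -> [122, 218, 318, 148, 543]
L2: h(122,218)=(122*31+218)%997=12 h(318,148)=(318*31+148)%997=36 h(543,543)=(543*31+543)%997=427 -> [12, 36, 427]
L3: h(12,36)=(12*31+36)%997=408 h(427,427)=(427*31+427)%997=703 -> [408, 703]
L4: h(408,703)=(408*31+703)%997=390 -> [390]

Answer: 390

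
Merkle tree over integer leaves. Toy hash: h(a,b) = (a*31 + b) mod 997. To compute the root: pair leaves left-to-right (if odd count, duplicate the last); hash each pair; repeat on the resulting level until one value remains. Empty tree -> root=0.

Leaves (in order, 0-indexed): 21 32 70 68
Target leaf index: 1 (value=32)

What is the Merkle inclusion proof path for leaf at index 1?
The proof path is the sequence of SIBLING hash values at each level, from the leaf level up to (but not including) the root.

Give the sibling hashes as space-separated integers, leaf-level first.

Answer: 21 244

Derivation:
L0 (leaves): [21, 32, 70, 68], target index=1
L1: h(21,32)=(21*31+32)%997=683 [pair 0] h(70,68)=(70*31+68)%997=244 [pair 1] -> [683, 244]
  Sibling for proof at L0: 21
L2: h(683,244)=(683*31+244)%997=480 [pair 0] -> [480]
  Sibling for proof at L1: 244
Root: 480
Proof path (sibling hashes from leaf to root): [21, 244]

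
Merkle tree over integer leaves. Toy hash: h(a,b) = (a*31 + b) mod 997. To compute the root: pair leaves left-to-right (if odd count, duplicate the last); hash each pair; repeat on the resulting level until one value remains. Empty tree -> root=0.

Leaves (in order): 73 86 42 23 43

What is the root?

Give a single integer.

Answer: 543

Derivation:
L0: [73, 86, 42, 23, 43]
L1: h(73,86)=(73*31+86)%997=355 h(42,23)=(42*31+23)%997=328 h(43,43)=(43*31+43)%997=379 -> [355, 328, 379]
L2: h(355,328)=(355*31+328)%997=366 h(379,379)=(379*31+379)%997=164 -> [366, 164]
L3: h(366,164)=(366*31+164)%997=543 -> [543]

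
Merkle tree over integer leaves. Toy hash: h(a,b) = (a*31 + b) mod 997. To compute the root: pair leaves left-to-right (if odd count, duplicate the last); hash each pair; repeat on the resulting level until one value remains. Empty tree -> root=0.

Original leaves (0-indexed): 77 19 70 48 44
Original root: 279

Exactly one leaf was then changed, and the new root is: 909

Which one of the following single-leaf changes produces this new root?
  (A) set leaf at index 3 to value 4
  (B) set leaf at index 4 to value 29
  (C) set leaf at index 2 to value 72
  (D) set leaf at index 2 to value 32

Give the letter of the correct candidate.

Answer: A

Derivation:
Original leaves: [77, 19, 70, 48, 44]
Target new root: 909
Try each candidate change and compute the resulting root:
Candidate A: set leaf[3] = 4 -> leaves = [77, 19, 70, 4, 44]
  L0: [77, 19, 70, 4, 44]
  L1: h(77,19)=(77*31+19)%997=412 h(70,4)=(70*31+4)%997=180 h(44,44)=(44*31+44)%997=411 -> [412, 180, 411]
  L2: h(412,180)=(412*31+180)%997=988 h(411,411)=(411*31+411)%997=191 -> [988, 191]
  L3: h(988,191)=(988*31+191)%997=909 -> [909]
  root = 909 == target 909  ** MATCH **
Candidate B: set leaf[4] = 29 -> leaves = [77, 19, 70, 48, 29]
  L0: [77, 19, 70, 48, 29]
  L1: h(77,19)=(77*31+19)%997=412 h(70,48)=(70*31+48)%997=224 h(29,29)=(29*31+29)%997=928 -> [412, 224, 928]
  L2: h(412,224)=(412*31+224)%997=35 h(928,928)=(928*31+928)%997=783 -> [35, 783]
  L3: h(35,783)=(35*31+783)%997=871 -> [871]
  root = 871 != target 909
Candidate C: set leaf[2] = 72 -> leaves = [77, 19, 72, 48, 44]
  L0: [77, 19, 72, 48, 44]
  L1: h(77,19)=(77*31+19)%997=412 h(72,48)=(72*31+48)%997=286 h(44,44)=(44*31+44)%997=411 -> [412, 286, 411]
  L2: h(412,286)=(412*31+286)%997=97 h(411,411)=(411*31+411)%997=191 -> [97, 191]
  L3: h(97,191)=(97*31+191)%997=207 -> [207]
  root = 207 != target 909
Candidate D: set leaf[2] = 32 -> leaves = [77, 19, 32, 48, 44]
  L0: [77, 19, 32, 48, 44]
  L1: h(77,19)=(77*31+19)%997=412 h(32,48)=(32*31+48)%997=43 h(44,44)=(44*31+44)%997=411 -> [412, 43, 411]
  L2: h(412,43)=(412*31+43)%997=851 h(411,411)=(411*31+411)%997=191 -> [851, 191]
  L3: h(851,191)=(851*31+191)%997=650 -> [650]
  root = 650 != target 909
Candidate A produces the target root.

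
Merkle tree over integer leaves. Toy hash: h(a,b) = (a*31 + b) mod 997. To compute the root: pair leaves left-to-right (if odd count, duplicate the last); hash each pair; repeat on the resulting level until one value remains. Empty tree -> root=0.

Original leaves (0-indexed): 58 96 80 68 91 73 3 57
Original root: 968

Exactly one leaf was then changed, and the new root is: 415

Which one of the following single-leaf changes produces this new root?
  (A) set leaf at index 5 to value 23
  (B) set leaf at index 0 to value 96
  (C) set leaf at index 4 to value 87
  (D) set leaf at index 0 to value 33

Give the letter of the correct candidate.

Original leaves: [58, 96, 80, 68, 91, 73, 3, 57]
Target new root: 415
Try each candidate change and compute the resulting root:
Candidate A: set leaf[5] = 23 -> leaves = [58, 96, 80, 68, 91, 23, 3, 57]
  L0: [58, 96, 80, 68, 91, 23, 3, 57]
  L1: h(58,96)=(58*31+96)%997=897 h(80,68)=(80*31+68)%997=554 h(91,23)=(91*31+23)%997=850 h(3,57)=(3*31+57)%997=150 -> [897, 554, 850, 150]
  L2: h(897,554)=(897*31+554)%997=445 h(850,150)=(850*31+150)%997=578 -> [445, 578]
  L3: h(445,578)=(445*31+578)%997=415 -> [415]
  root = 415 == target 415  ** MATCH **
Candidate B: set leaf[0] = 96 -> leaves = [96, 96, 80, 68, 91, 73, 3, 57]
  L0: [96, 96, 80, 68, 91, 73, 3, 57]
  L1: h(96,96)=(96*31+96)%997=81 h(80,68)=(80*31+68)%997=554 h(91,73)=(91*31+73)%997=900 h(3,57)=(3*31+57)%997=150 -> [81, 554, 900, 150]
  L2: h(81,554)=(81*31+554)%997=74 h(900,150)=(900*31+150)%997=134 -> [74, 134]
  L3: h(74,134)=(74*31+134)%997=434 -> [434]
  root = 434 != target 415
Candidate C: set leaf[4] = 87 -> leaves = [58, 96, 80, 68, 87, 73, 3, 57]
  L0: [58, 96, 80, 68, 87, 73, 3, 57]
  L1: h(58,96)=(58*31+96)%997=897 h(80,68)=(80*31+68)%997=554 h(87,73)=(87*31+73)%997=776 h(3,57)=(3*31+57)%997=150 -> [897, 554, 776, 150]
  L2: h(897,554)=(897*31+554)%997=445 h(776,150)=(776*31+150)%997=278 -> [445, 278]
  L3: h(445,278)=(445*31+278)%997=115 -> [115]
  root = 115 != target 415
Candidate D: set leaf[0] = 33 -> leaves = [33, 96, 80, 68, 91, 73, 3, 57]
  L0: [33, 96, 80, 68, 91, 73, 3, 57]
  L1: h(33,96)=(33*31+96)%997=122 h(80,68)=(80*31+68)%997=554 h(91,73)=(91*31+73)%997=900 h(3,57)=(3*31+57)%997=150 -> [122, 554, 900, 150]
  L2: h(122,554)=(122*31+554)%997=348 h(900,150)=(900*31+150)%997=134 -> [348, 134]
  L3: h(348,134)=(348*31+134)%997=952 -> [952]
  root = 952 != target 415
Candidate A produces the target root.

Answer: A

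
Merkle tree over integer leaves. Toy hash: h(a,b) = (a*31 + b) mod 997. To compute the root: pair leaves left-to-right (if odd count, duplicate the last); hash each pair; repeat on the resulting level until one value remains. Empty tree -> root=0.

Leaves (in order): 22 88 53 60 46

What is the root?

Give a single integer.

Answer: 393

Derivation:
L0: [22, 88, 53, 60, 46]
L1: h(22,88)=(22*31+88)%997=770 h(53,60)=(53*31+60)%997=706 h(46,46)=(46*31+46)%997=475 -> [770, 706, 475]
L2: h(770,706)=(770*31+706)%997=648 h(475,475)=(475*31+475)%997=245 -> [648, 245]
L3: h(648,245)=(648*31+245)%997=393 -> [393]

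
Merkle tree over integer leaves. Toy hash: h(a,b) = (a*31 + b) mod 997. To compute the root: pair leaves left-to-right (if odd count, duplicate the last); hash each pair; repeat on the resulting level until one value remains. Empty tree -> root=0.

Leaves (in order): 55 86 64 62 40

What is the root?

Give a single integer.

Answer: 30

Derivation:
L0: [55, 86, 64, 62, 40]
L1: h(55,86)=(55*31+86)%997=794 h(64,62)=(64*31+62)%997=52 h(40,40)=(40*31+40)%997=283 -> [794, 52, 283]
L2: h(794,52)=(794*31+52)%997=738 h(283,283)=(283*31+283)%997=83 -> [738, 83]
L3: h(738,83)=(738*31+83)%997=30 -> [30]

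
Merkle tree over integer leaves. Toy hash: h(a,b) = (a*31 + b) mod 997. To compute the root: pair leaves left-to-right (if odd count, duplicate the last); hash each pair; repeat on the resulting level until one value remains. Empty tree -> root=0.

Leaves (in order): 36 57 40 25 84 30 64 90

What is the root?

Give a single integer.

L0: [36, 57, 40, 25, 84, 30, 64, 90]
L1: h(36,57)=(36*31+57)%997=176 h(40,25)=(40*31+25)%997=268 h(84,30)=(84*31+30)%997=640 h(64,90)=(64*31+90)%997=80 -> [176, 268, 640, 80]
L2: h(176,268)=(176*31+268)%997=739 h(640,80)=(640*31+80)%997=977 -> [739, 977]
L3: h(739,977)=(739*31+977)%997=955 -> [955]

Answer: 955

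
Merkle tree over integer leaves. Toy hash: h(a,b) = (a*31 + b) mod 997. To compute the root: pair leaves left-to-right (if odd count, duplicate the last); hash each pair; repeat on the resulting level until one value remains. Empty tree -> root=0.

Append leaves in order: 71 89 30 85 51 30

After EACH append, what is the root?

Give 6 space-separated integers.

Answer: 71 296 166 221 252 577

Derivation:
After append 71 (leaves=[71]):
  L0: [71]
  root=71
After append 89 (leaves=[71, 89]):
  L0: [71, 89]
  L1: h(71,89)=(71*31+89)%997=296 -> [296]
  root=296
After append 30 (leaves=[71, 89, 30]):
  L0: [71, 89, 30]
  L1: h(71,89)=(71*31+89)%997=296 h(30,30)=(30*31+30)%997=960 -> [296, 960]
  L2: h(296,960)=(296*31+960)%997=166 -> [166]
  root=166
After append 85 (leaves=[71, 89, 30, 85]):
  L0: [71, 89, 30, 85]
  L1: h(71,89)=(71*31+89)%997=296 h(30,85)=(30*31+85)%997=18 -> [296, 18]
  L2: h(296,18)=(296*31+18)%997=221 -> [221]
  root=221
After append 51 (leaves=[71, 89, 30, 85, 51]):
  L0: [71, 89, 30, 85, 51]
  L1: h(71,89)=(71*31+89)%997=296 h(30,85)=(30*31+85)%997=18 h(51,51)=(51*31+51)%997=635 -> [296, 18, 635]
  L2: h(296,18)=(296*31+18)%997=221 h(635,635)=(635*31+635)%997=380 -> [221, 380]
  L3: h(221,380)=(221*31+380)%997=252 -> [252]
  root=252
After append 30 (leaves=[71, 89, 30, 85, 51, 30]):
  L0: [71, 89, 30, 85, 51, 30]
  L1: h(71,89)=(71*31+89)%997=296 h(30,85)=(30*31+85)%997=18 h(51,30)=(51*31+30)%997=614 -> [296, 18, 614]
  L2: h(296,18)=(296*31+18)%997=221 h(614,614)=(614*31+614)%997=705 -> [221, 705]
  L3: h(221,705)=(221*31+705)%997=577 -> [577]
  root=577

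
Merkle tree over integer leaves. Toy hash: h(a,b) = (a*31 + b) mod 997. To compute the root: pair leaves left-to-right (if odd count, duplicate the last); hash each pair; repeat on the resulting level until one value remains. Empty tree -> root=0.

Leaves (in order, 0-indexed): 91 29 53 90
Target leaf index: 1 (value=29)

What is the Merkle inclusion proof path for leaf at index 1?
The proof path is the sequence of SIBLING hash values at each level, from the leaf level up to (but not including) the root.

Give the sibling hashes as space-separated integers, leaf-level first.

Answer: 91 736

Derivation:
L0 (leaves): [91, 29, 53, 90], target index=1
L1: h(91,29)=(91*31+29)%997=856 [pair 0] h(53,90)=(53*31+90)%997=736 [pair 1] -> [856, 736]
  Sibling for proof at L0: 91
L2: h(856,736)=(856*31+736)%997=353 [pair 0] -> [353]
  Sibling for proof at L1: 736
Root: 353
Proof path (sibling hashes from leaf to root): [91, 736]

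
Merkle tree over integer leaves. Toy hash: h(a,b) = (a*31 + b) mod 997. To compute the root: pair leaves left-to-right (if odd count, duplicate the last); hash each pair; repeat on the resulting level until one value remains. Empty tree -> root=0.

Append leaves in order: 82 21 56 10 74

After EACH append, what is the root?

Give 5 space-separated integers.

After append 82 (leaves=[82]):
  L0: [82]
  root=82
After append 21 (leaves=[82, 21]):
  L0: [82, 21]
  L1: h(82,21)=(82*31+21)%997=569 -> [569]
  root=569
After append 56 (leaves=[82, 21, 56]):
  L0: [82, 21, 56]
  L1: h(82,21)=(82*31+21)%997=569 h(56,56)=(56*31+56)%997=795 -> [569, 795]
  L2: h(569,795)=(569*31+795)%997=488 -> [488]
  root=488
After append 10 (leaves=[82, 21, 56, 10]):
  L0: [82, 21, 56, 10]
  L1: h(82,21)=(82*31+21)%997=569 h(56,10)=(56*31+10)%997=749 -> [569, 749]
  L2: h(569,749)=(569*31+749)%997=442 -> [442]
  root=442
After append 74 (leaves=[82, 21, 56, 10, 74]):
  L0: [82, 21, 56, 10, 74]
  L1: h(82,21)=(82*31+21)%997=569 h(56,10)=(56*31+10)%997=749 h(74,74)=(74*31+74)%997=374 -> [569, 749, 374]
  L2: h(569,749)=(569*31+749)%997=442 h(374,374)=(374*31+374)%997=4 -> [442, 4]
  L3: h(442,4)=(442*31+4)%997=745 -> [745]
  root=745

Answer: 82 569 488 442 745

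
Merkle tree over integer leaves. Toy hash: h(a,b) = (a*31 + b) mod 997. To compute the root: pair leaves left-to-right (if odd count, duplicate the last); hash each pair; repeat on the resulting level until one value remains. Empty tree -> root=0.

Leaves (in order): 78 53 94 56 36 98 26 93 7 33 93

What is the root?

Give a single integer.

Answer: 206

Derivation:
L0: [78, 53, 94, 56, 36, 98, 26, 93, 7, 33, 93]
L1: h(78,53)=(78*31+53)%997=477 h(94,56)=(94*31+56)%997=976 h(36,98)=(36*31+98)%997=217 h(26,93)=(26*31+93)%997=899 h(7,33)=(7*31+33)%997=250 h(93,93)=(93*31+93)%997=982 -> [477, 976, 217, 899, 250, 982]
L2: h(477,976)=(477*31+976)%997=808 h(217,899)=(217*31+899)%997=647 h(250,982)=(250*31+982)%997=756 -> [808, 647, 756]
L3: h(808,647)=(808*31+647)%997=770 h(756,756)=(756*31+756)%997=264 -> [770, 264]
L4: h(770,264)=(770*31+264)%997=206 -> [206]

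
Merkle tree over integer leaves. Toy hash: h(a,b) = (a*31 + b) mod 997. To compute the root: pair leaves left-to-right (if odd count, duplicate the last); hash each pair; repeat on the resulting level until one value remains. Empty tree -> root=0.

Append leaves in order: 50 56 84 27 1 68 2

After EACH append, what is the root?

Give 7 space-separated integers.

Answer: 50 609 630 573 841 991 956

Derivation:
After append 50 (leaves=[50]):
  L0: [50]
  root=50
After append 56 (leaves=[50, 56]):
  L0: [50, 56]
  L1: h(50,56)=(50*31+56)%997=609 -> [609]
  root=609
After append 84 (leaves=[50, 56, 84]):
  L0: [50, 56, 84]
  L1: h(50,56)=(50*31+56)%997=609 h(84,84)=(84*31+84)%997=694 -> [609, 694]
  L2: h(609,694)=(609*31+694)%997=630 -> [630]
  root=630
After append 27 (leaves=[50, 56, 84, 27]):
  L0: [50, 56, 84, 27]
  L1: h(50,56)=(50*31+56)%997=609 h(84,27)=(84*31+27)%997=637 -> [609, 637]
  L2: h(609,637)=(609*31+637)%997=573 -> [573]
  root=573
After append 1 (leaves=[50, 56, 84, 27, 1]):
  L0: [50, 56, 84, 27, 1]
  L1: h(50,56)=(50*31+56)%997=609 h(84,27)=(84*31+27)%997=637 h(1,1)=(1*31+1)%997=32 -> [609, 637, 32]
  L2: h(609,637)=(609*31+637)%997=573 h(32,32)=(32*31+32)%997=27 -> [573, 27]
  L3: h(573,27)=(573*31+27)%997=841 -> [841]
  root=841
After append 68 (leaves=[50, 56, 84, 27, 1, 68]):
  L0: [50, 56, 84, 27, 1, 68]
  L1: h(50,56)=(50*31+56)%997=609 h(84,27)=(84*31+27)%997=637 h(1,68)=(1*31+68)%997=99 -> [609, 637, 99]
  L2: h(609,637)=(609*31+637)%997=573 h(99,99)=(99*31+99)%997=177 -> [573, 177]
  L3: h(573,177)=(573*31+177)%997=991 -> [991]
  root=991
After append 2 (leaves=[50, 56, 84, 27, 1, 68, 2]):
  L0: [50, 56, 84, 27, 1, 68, 2]
  L1: h(50,56)=(50*31+56)%997=609 h(84,27)=(84*31+27)%997=637 h(1,68)=(1*31+68)%997=99 h(2,2)=(2*31+2)%997=64 -> [609, 637, 99, 64]
  L2: h(609,637)=(609*31+637)%997=573 h(99,64)=(99*31+64)%997=142 -> [573, 142]
  L3: h(573,142)=(573*31+142)%997=956 -> [956]
  root=956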